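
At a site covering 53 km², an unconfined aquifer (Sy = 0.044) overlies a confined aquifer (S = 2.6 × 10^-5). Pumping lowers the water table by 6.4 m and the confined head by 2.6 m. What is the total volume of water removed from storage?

A = 53 km² = 5.3 × 10^7 m²
Unconfined: ΔV_u = Sy × A × Δh_u = 0.044 × 5.3 × 10^7 × 6.4 = 1.492 × 10^7 m³
Confined: ΔV_c = S × A × Δh_c = 2.6 × 10^-5 × 5.3 × 10^7 × 2.6 = 3583 m³
Total ΔV = 1.492 × 10^7 + 3583 = 1.493 × 10^7 m³

ΔV ≈ 1.49 × 10^7 m³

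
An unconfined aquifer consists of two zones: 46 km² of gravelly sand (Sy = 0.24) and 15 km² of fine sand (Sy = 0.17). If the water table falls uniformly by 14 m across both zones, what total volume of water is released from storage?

ΔV ≈ 1.9 × 10^8 m³

A₁ = 46 km² = 4.6 × 10^7 m²; A₂ = 15 km² = 1.5 × 10^7 m²
ΔV₁ = 0.24 × 4.6 × 10^7 × 14 = 1.546 × 10^8 m³
ΔV₂ = 0.17 × 1.5 × 10^7 × 14 = 3.57 × 10^7 m³
ΔV = ΔV₁ + ΔV₂ = 1.903 × 10^8 m³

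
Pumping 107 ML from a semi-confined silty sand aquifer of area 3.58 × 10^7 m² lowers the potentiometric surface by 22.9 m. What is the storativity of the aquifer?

S ≈ 1.3 × 10^-4

ΔV = 107 ML = 1.07 × 10^5 m³
S = ΔV / (A × Δh) = 1.07 × 10^5 m³ / (3.58 × 10^7 m² × 22.9 m) = 1.305 × 10^-4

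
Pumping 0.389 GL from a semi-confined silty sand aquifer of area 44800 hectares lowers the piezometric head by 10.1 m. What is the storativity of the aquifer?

S ≈ 8.6 × 10^-5

A = 44800 hectares = 4.48 × 10^8 m²
ΔV = 0.389 GL = 3.89 × 10^5 m³
S = ΔV / (A × Δh) = 3.89 × 10^5 m³ / (4.48 × 10^8 m² × 10.1 m) = 8.597 × 10^-5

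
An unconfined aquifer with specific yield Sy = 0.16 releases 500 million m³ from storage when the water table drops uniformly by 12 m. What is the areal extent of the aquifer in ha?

A ≈ 26000 ha

ΔV = 500 million m³ = 5 × 10^8 m³
A = ΔV / (Sy × Δh) = 5 × 10^8 / (0.16 × 12) = 2.604 × 10^8 m²
A = 2.604 × 10^8 m² = 26040 ha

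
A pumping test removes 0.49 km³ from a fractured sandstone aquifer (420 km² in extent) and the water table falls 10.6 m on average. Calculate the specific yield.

A = 420 km² = 4.2 × 10^8 m²
ΔV = 0.49 km³ = 4.9 × 10^8 m³
Sy = ΔV / (A × Δh) = 4.9 × 10^8 m³ / (4.2 × 10^8 m² × 10.6 m) = 0.1101

Sy ≈ 0.11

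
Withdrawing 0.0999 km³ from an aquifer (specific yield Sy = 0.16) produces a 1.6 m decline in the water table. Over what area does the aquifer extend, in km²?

ΔV = 0.0999 km³ = 9.99 × 10^7 m³
A = ΔV / (Sy × Δh) = 9.99 × 10^7 / (0.16 × 1.6) = 3.902 × 10^8 m²
A = 3.902 × 10^8 m² = 390.2 km²

A ≈ 390 km²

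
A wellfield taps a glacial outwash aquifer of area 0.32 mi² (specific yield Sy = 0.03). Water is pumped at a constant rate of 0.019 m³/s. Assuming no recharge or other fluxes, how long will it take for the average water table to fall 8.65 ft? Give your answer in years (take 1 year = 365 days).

t ≈ 0.109 years

A = 0.32 mi² = 8.288 × 10^5 m²
Δh = 8.65 ft = 2.637 m
ΔV = Sy × A × Δh = 0.03 × 8.288 × 10^5 × 2.637 = 65550 m³
Q = 0.019 m³/s = 1642 m³/d
t = ΔV / Q = 65550 m³ / 1642 m³/d = 39.93 d
t = 39.93 d ≈ 0.1094 years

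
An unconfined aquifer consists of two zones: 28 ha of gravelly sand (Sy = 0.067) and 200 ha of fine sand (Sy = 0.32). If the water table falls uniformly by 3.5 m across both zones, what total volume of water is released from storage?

ΔV ≈ 2.31 × 10^6 m³

A₁ = 28 ha = 2.8 × 10^5 m²; A₂ = 200 ha = 2 × 10^6 m²
ΔV₁ = 0.067 × 2.8 × 10^5 × 3.5 = 65660 m³
ΔV₂ = 0.32 × 2 × 10^6 × 3.5 = 2.24 × 10^6 m³
ΔV = ΔV₁ + ΔV₂ = 2.306 × 10^6 m³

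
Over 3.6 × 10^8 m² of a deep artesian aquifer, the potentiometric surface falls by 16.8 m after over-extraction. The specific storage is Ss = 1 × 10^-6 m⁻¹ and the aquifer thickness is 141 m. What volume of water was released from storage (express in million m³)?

S = Ss × b = 1 × 10^-6 m⁻¹ × 141 m = 1.41 × 10^-4
ΔV = S × A × Δh = 1.41 × 10^-4 × 3.6 × 10^8 m² × 16.8 m = 8.528 × 10^5 m³
ΔV = 8.528 × 10^5 m³ = 0.8528 million m³

ΔV ≈ 0.853 million m³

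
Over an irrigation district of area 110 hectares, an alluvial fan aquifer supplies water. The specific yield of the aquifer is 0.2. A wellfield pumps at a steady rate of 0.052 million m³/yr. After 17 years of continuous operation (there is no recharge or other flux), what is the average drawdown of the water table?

A = 110 hectares = 1.1 × 10^6 m²
Q = 0.052 million m³/yr = 142.5 m³/d
t = 17 years = 6205 d
ΔV = Q × t = 142.5 m³/d × 6205 d = 8.84 × 10^5 m³
Δh = ΔV / (Sy × A) = 8.84 × 10^5 / (0.2 × 1.1 × 10^6) = 4.018 m

Δh ≈ 4.02 m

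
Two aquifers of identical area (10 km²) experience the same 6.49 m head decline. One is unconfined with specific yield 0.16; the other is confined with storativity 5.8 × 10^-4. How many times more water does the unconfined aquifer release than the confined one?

ΔV_u / ΔV_c ≈ 276

A = 10 km² = 1 × 10^7 m²
Unconfined: ΔV_u = Sy × A × Δh = 0.16 × 1 × 10^7 × 6.49 = 1.038 × 10^7 m³
Confined: ΔV_c = S × A × Δh = 5.8 × 10^-4 × 1 × 10^7 × 6.49 = 37640 m³
Ratio = ΔV_u / ΔV_c = Sy / S = 0.16 / 5.8 × 10^-4 = 275.9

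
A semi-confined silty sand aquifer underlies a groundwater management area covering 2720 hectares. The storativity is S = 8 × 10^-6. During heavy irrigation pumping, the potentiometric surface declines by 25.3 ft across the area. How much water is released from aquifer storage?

ΔV ≈ 1680 m³

A = 2720 hectares = 2.72 × 10^7 m²
Δh = 25.3 ft = 7.711 m
ΔV = S × A × Δh = 8 × 10^-6 × 2.72 × 10^7 m² × 7.711 m = 1678 m³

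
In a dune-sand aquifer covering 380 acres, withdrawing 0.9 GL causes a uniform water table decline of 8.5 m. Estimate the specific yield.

A = 380 acres = 1.538 × 10^6 m²
ΔV = 0.9 GL = 9 × 10^5 m³
Sy = ΔV / (A × Δh) = 9 × 10^5 m³ / (1.538 × 10^6 m² × 8.5 m) = 0.06885

Sy ≈ 0.069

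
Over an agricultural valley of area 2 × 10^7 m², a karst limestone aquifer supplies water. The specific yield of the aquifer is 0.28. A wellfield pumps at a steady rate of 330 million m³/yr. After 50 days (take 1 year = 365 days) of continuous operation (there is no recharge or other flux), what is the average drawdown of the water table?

Q = 330 million m³/yr = 9.041 × 10^5 m³/d
ΔV = Q × t = 9.041 × 10^5 m³/d × 50 d = 4.521 × 10^7 m³
Δh = ΔV / (Sy × A) = 4.521 × 10^7 / (0.28 × 2 × 10^7) = 8.072 m

Δh ≈ 8.07 m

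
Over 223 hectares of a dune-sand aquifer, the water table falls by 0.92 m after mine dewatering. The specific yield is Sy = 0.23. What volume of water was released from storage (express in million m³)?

ΔV ≈ 0.472 million m³

A = 223 hectares = 2.23 × 10^6 m²
ΔV = Sy × A × Δh = 0.23 × 2.23 × 10^6 m² × 0.92 m = 4.719 × 10^5 m³
ΔV = 4.719 × 10^5 m³ = 0.4719 million m³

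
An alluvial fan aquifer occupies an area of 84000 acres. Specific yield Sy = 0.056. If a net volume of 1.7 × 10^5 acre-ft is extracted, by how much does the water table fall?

A = 84000 acres = 3.399 × 10^8 m²
ΔV = 1.7 × 10^5 acre-ft = 2.097 × 10^8 m³
Δh = ΔV / (Sy × A) = 2.097 × 10^8 m³ / (0.056 × 3.399 × 10^8 m²) = 11.02 m

Δh ≈ 11 m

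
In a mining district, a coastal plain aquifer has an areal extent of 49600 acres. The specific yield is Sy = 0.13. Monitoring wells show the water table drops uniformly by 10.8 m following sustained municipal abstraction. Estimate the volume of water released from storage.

A = 49600 acres = 2.007 × 10^8 m²
ΔV = Sy × A × Δh = 0.13 × 2.007 × 10^8 m² × 10.8 m = 2.818 × 10^8 m³

ΔV ≈ 2.82 × 10^8 m³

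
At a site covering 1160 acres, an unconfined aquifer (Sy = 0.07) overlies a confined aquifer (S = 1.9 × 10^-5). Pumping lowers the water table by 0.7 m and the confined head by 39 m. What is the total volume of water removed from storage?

A = 1160 acres = 4.694 × 10^6 m²
Unconfined: ΔV_u = Sy × A × Δh_u = 0.07 × 4.694 × 10^6 × 0.7 = 2.3 × 10^5 m³
Confined: ΔV_c = S × A × Δh_c = 1.9 × 10^-5 × 4.694 × 10^6 × 39 = 3479 m³
Total ΔV = 2.3 × 10^5 + 3479 = 2.335 × 10^5 m³

ΔV ≈ 2.34 × 10^5 m³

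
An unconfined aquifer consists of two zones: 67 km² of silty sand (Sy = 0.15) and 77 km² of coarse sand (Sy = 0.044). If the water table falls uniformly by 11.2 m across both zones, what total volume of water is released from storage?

ΔV ≈ 1.51 × 10^8 m³

A₁ = 67 km² = 6.7 × 10^7 m²; A₂ = 77 km² = 7.7 × 10^7 m²
ΔV₁ = 0.15 × 6.7 × 10^7 × 11.2 = 1.126 × 10^8 m³
ΔV₂ = 0.044 × 7.7 × 10^7 × 11.2 = 3.795 × 10^7 m³
ΔV = ΔV₁ + ΔV₂ = 1.505 × 10^8 m³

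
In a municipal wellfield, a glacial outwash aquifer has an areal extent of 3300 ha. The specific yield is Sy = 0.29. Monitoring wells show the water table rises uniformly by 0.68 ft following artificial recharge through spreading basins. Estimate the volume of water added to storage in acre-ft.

ΔV ≈ 1610 acre-ft

A = 3300 ha = 3.3 × 10^7 m²
Δh = 0.68 ft = 0.2073 m
ΔV = Sy × A × Δh = 0.29 × 3.3 × 10^7 m² × 0.2073 m = 1.984 × 10^6 m³
ΔV = 1.984 × 10^6 m³ = 1608 acre-ft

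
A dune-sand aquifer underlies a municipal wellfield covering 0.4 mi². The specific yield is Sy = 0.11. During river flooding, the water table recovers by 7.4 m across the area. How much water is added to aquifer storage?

A = 0.4 mi² = 1.036 × 10^6 m²
ΔV = Sy × A × Δh = 0.11 × 1.036 × 10^6 m² × 7.4 m = 8.433 × 10^5 m³

ΔV ≈ 8.43 × 10^5 m³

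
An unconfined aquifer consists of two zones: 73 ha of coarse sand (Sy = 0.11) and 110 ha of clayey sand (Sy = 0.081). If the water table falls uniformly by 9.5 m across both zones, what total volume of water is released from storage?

A₁ = 73 ha = 7.3 × 10^5 m²; A₂ = 110 ha = 1.1 × 10^6 m²
ΔV₁ = 0.11 × 7.3 × 10^5 × 9.5 = 7.628 × 10^5 m³
ΔV₂ = 0.081 × 1.1 × 10^6 × 9.5 = 8.464 × 10^5 m³
ΔV = ΔV₁ + ΔV₂ = 1.609 × 10^6 m³

ΔV ≈ 1.61 × 10^6 m³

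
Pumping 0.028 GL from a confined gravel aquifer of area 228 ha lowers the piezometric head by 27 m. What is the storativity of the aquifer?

S ≈ 4.5 × 10^-4

A = 228 ha = 2.28 × 10^6 m²
ΔV = 0.028 GL = 28000 m³
S = ΔV / (A × Δh) = 28000 m³ / (2.28 × 10^6 m² × 27 m) = 4.548 × 10^-4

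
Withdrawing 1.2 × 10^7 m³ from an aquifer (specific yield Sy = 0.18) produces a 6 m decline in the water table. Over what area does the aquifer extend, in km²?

A = ΔV / (Sy × Δh) = 1.2 × 10^7 / (0.18 × 6) = 1.111 × 10^7 m²
A = 1.111 × 10^7 m² = 11.11 km²

A ≈ 11.1 km²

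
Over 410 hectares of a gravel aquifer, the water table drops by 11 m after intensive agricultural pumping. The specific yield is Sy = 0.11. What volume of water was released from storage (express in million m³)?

ΔV ≈ 4.96 million m³

A = 410 hectares = 4.1 × 10^6 m²
ΔV = Sy × A × Δh = 0.11 × 4.1 × 10^6 m² × 11 m = 4.961 × 10^6 m³
ΔV = 4.961 × 10^6 m³ = 4.961 million m³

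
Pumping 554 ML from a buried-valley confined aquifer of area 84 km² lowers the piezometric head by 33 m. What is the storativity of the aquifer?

S ≈ 2 × 10^-4

A = 84 km² = 8.4 × 10^7 m²
ΔV = 554 ML = 5.54 × 10^5 m³
S = ΔV / (A × Δh) = 5.54 × 10^5 m³ / (8.4 × 10^7 m² × 33 m) = 1.999 × 10^-4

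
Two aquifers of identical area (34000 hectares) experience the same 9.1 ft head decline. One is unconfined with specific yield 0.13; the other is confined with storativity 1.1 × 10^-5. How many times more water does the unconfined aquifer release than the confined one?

A = 34000 hectares = 3.4 × 10^8 m²
Δh = 9.1 ft = 2.774 m
Unconfined: ΔV_u = Sy × A × Δh = 0.13 × 3.4 × 10^8 × 2.774 = 1.226 × 10^8 m³
Confined: ΔV_c = S × A × Δh = 1.1 × 10^-5 × 3.4 × 10^8 × 2.774 = 10370 m³
Ratio = ΔV_u / ΔV_c = Sy / S = 0.13 / 1.1 × 10^-5 = 11820

ΔV_u / ΔV_c ≈ 11800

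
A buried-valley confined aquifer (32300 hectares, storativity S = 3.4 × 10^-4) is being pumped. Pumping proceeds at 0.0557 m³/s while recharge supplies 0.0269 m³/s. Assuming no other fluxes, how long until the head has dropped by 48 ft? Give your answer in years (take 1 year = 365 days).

A = 32300 hectares = 3.23 × 10^8 m²
Δh = 48 ft = 14.63 m
ΔV = S × A × Δh = 3.4 × 10^-4 × 3.23 × 10^8 × 14.63 = 1.607 × 10^6 m³
Net withdrawal = 0.0557 − 0.0269 = 0.0288 m³/s = 2488 m³/d
t = ΔV / Q = 1.607 × 10^6 m³ / 2488 m³/d = 645.7 d
t = 645.7 d ≈ 1.769 years

t ≈ 1.77 years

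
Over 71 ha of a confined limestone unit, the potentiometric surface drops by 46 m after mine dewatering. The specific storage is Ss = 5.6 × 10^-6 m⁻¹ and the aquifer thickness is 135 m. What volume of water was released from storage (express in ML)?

ΔV ≈ 24.7 ML

S = Ss × b = 5.6 × 10^-6 m⁻¹ × 135 m = 7.56 × 10^-4
A = 71 ha = 7.1 × 10^5 m²
ΔV = S × A × Δh = 7.56 × 10^-4 × 7.1 × 10^5 m² × 46 m = 24690 m³
ΔV = 24690 m³ = 24.69 ML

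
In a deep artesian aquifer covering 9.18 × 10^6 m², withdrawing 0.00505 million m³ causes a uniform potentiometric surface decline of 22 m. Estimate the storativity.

ΔV = 0.00505 million m³ = 5050 m³
S = ΔV / (A × Δh) = 5050 m³ / (9.18 × 10^6 m² × 22 m) = 2.5 × 10^-5

S ≈ 2.5 × 10^-5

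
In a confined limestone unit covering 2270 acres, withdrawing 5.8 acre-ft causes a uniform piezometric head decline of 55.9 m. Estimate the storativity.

S ≈ 1.4 × 10^-5

A = 2270 acres = 9.186 × 10^6 m²
ΔV = 5.8 acre-ft = 7154 m³
S = ΔV / (A × Δh) = 7154 m³ / (9.186 × 10^6 m² × 55.9 m) = 1.393 × 10^-5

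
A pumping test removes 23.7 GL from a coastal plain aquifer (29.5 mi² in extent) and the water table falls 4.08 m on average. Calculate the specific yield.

A = 29.5 mi² = 7.64 × 10^7 m²
ΔV = 23.7 GL = 2.37 × 10^7 m³
Sy = ΔV / (A × Δh) = 2.37 × 10^7 m³ / (7.64 × 10^7 m² × 4.08 m) = 0.07603

Sy ≈ 0.076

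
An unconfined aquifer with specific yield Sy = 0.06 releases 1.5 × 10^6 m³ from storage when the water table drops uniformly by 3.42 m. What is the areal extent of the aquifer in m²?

A ≈ 7.31 × 10^6 m²

A = ΔV / (Sy × Δh) = 1.5 × 10^6 / (0.06 × 3.42) = 7.31 × 10^6 m²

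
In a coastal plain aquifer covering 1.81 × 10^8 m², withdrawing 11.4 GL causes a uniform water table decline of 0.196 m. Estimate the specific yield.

ΔV = 11.4 GL = 1.14 × 10^7 m³
Sy = ΔV / (A × Δh) = 1.14 × 10^7 m³ / (1.81 × 10^8 m² × 0.196 m) = 0.3213

Sy ≈ 0.32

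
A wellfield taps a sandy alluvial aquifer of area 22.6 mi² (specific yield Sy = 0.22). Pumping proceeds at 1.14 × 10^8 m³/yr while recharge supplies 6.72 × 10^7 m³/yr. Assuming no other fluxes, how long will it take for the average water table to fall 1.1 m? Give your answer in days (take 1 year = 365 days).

t ≈ 110 days

A = 22.6 mi² = 5.853 × 10^7 m²
ΔV = Sy × A × Δh = 0.22 × 5.853 × 10^7 × 1.1 = 1.417 × 10^7 m³
Net withdrawal = 1.14 × 10^8 − 6.72 × 10^7 = 4.68 × 10^7 m³/yr = 1.282 × 10^5 m³/d
t = ΔV / Q = 1.417 × 10^7 m³ / 1.282 × 10^5 m³/d = 110.5 d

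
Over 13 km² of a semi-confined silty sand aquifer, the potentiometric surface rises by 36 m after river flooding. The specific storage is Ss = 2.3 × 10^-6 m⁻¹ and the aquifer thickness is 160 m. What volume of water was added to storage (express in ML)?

ΔV ≈ 172 ML

S = Ss × b = 2.3 × 10^-6 m⁻¹ × 160 m = 3.68 × 10^-4
A = 13 km² = 1.3 × 10^7 m²
ΔV = S × A × Δh = 3.68 × 10^-4 × 1.3 × 10^7 m² × 36 m = 1.722 × 10^5 m³
ΔV = 1.722 × 10^5 m³ = 172.2 ML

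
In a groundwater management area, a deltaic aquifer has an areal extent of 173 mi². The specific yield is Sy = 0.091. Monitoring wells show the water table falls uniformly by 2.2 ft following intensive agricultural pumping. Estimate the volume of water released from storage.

A = 173 mi² = 4.481 × 10^8 m²
Δh = 2.2 ft = 0.6706 m
ΔV = Sy × A × Δh = 0.091 × 4.481 × 10^8 m² × 0.6706 m = 2.734 × 10^7 m³

ΔV ≈ 2.73 × 10^7 m³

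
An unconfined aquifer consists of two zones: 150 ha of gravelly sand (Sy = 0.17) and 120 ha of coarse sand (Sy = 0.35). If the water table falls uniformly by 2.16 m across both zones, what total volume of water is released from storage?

ΔV ≈ 1.46 × 10^6 m³

A₁ = 150 ha = 1.5 × 10^6 m²; A₂ = 120 ha = 1.2 × 10^6 m²
ΔV₁ = 0.17 × 1.5 × 10^6 × 2.16 = 5.508 × 10^5 m³
ΔV₂ = 0.35 × 1.2 × 10^6 × 2.16 = 9.072 × 10^5 m³
ΔV = ΔV₁ + ΔV₂ = 1.458 × 10^6 m³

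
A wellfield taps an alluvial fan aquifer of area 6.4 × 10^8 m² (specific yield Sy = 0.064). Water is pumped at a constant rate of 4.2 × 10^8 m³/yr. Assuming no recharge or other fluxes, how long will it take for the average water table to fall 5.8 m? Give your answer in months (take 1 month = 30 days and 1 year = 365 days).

ΔV = Sy × A × Δh = 0.064 × 6.4 × 10^8 × 5.8 = 2.376 × 10^8 m³
Q = 4.2 × 10^8 m³/yr = 1.151 × 10^6 m³/d
t = ΔV / Q = 2.376 × 10^8 m³ / 1.151 × 10^6 m³/d = 206.5 d
t = 206.5 d ≈ 6.882 months

t ≈ 6.88 months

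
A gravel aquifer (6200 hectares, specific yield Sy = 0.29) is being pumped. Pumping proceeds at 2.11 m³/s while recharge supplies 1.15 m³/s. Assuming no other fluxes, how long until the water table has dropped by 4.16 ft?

A = 6200 hectares = 6.2 × 10^7 m²
Δh = 4.16 ft = 1.268 m
ΔV = Sy × A × Δh = 0.29 × 6.2 × 10^7 × 1.268 = 2.28 × 10^7 m³
Net withdrawal = 2.11 − 1.15 = 0.96 m³/s = 82940 m³/d
t = ΔV / Q = 2.28 × 10^7 m³ / 82940 m³/d = 274.9 d

t ≈ 275 days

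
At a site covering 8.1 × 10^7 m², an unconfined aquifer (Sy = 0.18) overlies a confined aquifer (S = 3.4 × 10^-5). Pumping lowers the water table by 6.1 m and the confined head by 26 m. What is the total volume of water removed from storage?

Unconfined: ΔV_u = Sy × A × Δh_u = 0.18 × 8.1 × 10^7 × 6.1 = 8.894 × 10^7 m³
Confined: ΔV_c = S × A × Δh_c = 3.4 × 10^-5 × 8.1 × 10^7 × 26 = 71600 m³
Total ΔV = 8.894 × 10^7 + 71600 = 8.901 × 10^7 m³

ΔV ≈ 8.9 × 10^7 m³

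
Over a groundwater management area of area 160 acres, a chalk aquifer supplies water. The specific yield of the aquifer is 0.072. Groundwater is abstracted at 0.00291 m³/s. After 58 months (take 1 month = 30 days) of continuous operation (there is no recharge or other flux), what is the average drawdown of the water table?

A = 160 acres = 6.475 × 10^5 m²
Q = 0.00291 m³/s = 251.4 m³/d
t = 58 months = 1740 d
ΔV = Q × t = 251.4 m³/d × 1740 d = 4.375 × 10^5 m³
Δh = ΔV / (Sy × A) = 4.375 × 10^5 / (0.072 × 6.475 × 10^5) = 9.384 m

Δh ≈ 9.38 m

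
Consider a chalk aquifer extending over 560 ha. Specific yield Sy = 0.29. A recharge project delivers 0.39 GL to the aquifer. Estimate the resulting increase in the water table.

Δh ≈ 0.24 m

A = 560 ha = 5.6 × 10^6 m²
ΔV = 0.39 GL = 3.9 × 10^5 m³
Δh = ΔV / (Sy × A) = 3.9 × 10^5 m³ / (0.29 × 5.6 × 10^6 m²) = 0.2401 m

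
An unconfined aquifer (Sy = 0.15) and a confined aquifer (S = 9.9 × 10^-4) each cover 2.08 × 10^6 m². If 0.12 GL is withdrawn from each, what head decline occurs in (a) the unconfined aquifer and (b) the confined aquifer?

ΔV = 0.12 GL = 1.2 × 10^5 m³
Unconfined: Δh_u = ΔV/(Sy·A) = 1.2 × 10^5/(0.15 × 2.08 × 10^6) = 0.3846 m
Confined: Δh_c = ΔV/(S·A) = 1.2 × 10^5/(9.9 × 10^-4 × 2.08 × 10^6) = 58.28 m

Δh_u ≈ 0.385 m; Δh_c ≈ 58.3 m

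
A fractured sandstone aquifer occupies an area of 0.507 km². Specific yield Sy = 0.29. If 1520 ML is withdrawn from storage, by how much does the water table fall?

A = 0.507 km² = 5.07 × 10^5 m²
ΔV = 1520 ML = 1.52 × 10^6 m³
Δh = ΔV / (Sy × A) = 1.52 × 10^6 m³ / (0.29 × 5.07 × 10^5 m²) = 10.34 m

Δh ≈ 10.3 m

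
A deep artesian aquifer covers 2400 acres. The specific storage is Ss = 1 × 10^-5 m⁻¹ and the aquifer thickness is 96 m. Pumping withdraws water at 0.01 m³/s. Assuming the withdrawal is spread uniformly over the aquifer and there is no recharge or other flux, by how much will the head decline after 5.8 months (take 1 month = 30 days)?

S = Ss × b = 1 × 10^-5 m⁻¹ × 96 m = 9.6 × 10^-4
A = 2400 acres = 9.712 × 10^6 m²
Q = 0.01 m³/s = 864 m³/d
t = 5.8 months = 174 d
ΔV = Q × t = 864 m³/d × 174 d = 1.503 × 10^5 m³
Δh = ΔV / (S × A) = 1.503 × 10^5 / (9.6 × 10^-4 × 9.712 × 10^6) = 16.12 m

Δh ≈ 16.1 m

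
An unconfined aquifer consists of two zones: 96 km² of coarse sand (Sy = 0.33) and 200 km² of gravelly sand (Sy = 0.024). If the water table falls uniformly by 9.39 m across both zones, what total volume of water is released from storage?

ΔV ≈ 3.43 × 10^8 m³

A₁ = 96 km² = 9.6 × 10^7 m²; A₂ = 200 km² = 2 × 10^8 m²
ΔV₁ = 0.33 × 9.6 × 10^7 × 9.39 = 2.975 × 10^8 m³
ΔV₂ = 0.024 × 2 × 10^8 × 9.39 = 4.507 × 10^7 m³
ΔV = ΔV₁ + ΔV₂ = 3.425 × 10^8 m³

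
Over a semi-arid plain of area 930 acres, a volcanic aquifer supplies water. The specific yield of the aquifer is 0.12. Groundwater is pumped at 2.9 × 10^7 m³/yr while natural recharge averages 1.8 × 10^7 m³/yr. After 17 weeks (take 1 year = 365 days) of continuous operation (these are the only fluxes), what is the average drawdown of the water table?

Δh ≈ 7.94 m

A = 930 acres = 3.764 × 10^6 m²
Net abstraction = 2.9 × 10^7 − 1.8 × 10^7 = 1.1 × 10^7 m³/yr
Q_net = 1.1 × 10^7 m³/yr = 30140 m³/d
t = 17 weeks = 119 d
ΔV = Q × t = 30140 m³/d × 119 d = 3.586 × 10^6 m³
Δh = ΔV / (Sy × A) = 3.586 × 10^6 / (0.12 × 3.764 × 10^6) = 7.941 m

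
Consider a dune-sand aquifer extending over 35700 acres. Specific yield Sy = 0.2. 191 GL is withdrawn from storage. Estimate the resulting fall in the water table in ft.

A = 35700 acres = 1.445 × 10^8 m²
ΔV = 191 GL = 1.91 × 10^8 m³
Δh = ΔV / (Sy × A) = 1.91 × 10^8 m³ / (0.2 × 1.445 × 10^8 m²) = 6.61 m
Δh = 6.61 m = 21.69 ft

Δh ≈ 21.7 ft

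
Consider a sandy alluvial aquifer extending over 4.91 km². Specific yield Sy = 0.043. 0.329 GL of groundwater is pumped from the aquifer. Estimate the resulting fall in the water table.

A = 4.91 km² = 4.91 × 10^6 m²
ΔV = 0.329 GL = 3.29 × 10^5 m³
Δh = ΔV / (Sy × A) = 3.29 × 10^5 m³ / (0.043 × 4.91 × 10^6 m²) = 1.558 m

Δh ≈ 1.56 m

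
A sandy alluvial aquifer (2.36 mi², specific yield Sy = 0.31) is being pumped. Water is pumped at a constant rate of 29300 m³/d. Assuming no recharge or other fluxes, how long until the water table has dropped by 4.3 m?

A = 2.36 mi² = 6.112 × 10^6 m²
ΔV = Sy × A × Δh = 0.31 × 6.112 × 10^6 × 4.3 = 8.148 × 10^6 m³
t = ΔV / Q = 8.148 × 10^6 m³ / 29300 m³/d = 278.1 d

t ≈ 278 days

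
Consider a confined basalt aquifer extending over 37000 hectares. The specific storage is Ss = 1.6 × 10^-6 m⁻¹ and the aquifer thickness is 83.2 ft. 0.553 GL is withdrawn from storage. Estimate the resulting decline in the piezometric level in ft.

Δh ≈ 121 ft

b = 83.2 ft = 25.36 m
S = Ss × b = 1.6 × 10^-6 m⁻¹ × 25.36 m = 4.057 × 10^-5
A = 37000 hectares = 3.7 × 10^8 m²
ΔV = 0.553 GL = 5.53 × 10^5 m³
Δh = ΔV / (S × A) = 5.53 × 10^5 m³ / (4.057 × 10^-5 × 3.7 × 10^8 m²) = 36.84 m
Δh = 36.84 m = 120.9 ft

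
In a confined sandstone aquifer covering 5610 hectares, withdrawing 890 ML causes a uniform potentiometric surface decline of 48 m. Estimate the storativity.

A = 5610 hectares = 5.61 × 10^7 m²
ΔV = 890 ML = 8.9 × 10^5 m³
S = ΔV / (A × Δh) = 8.9 × 10^5 m³ / (5.61 × 10^7 m² × 48 m) = 3.305 × 10^-4

S ≈ 3.3 × 10^-4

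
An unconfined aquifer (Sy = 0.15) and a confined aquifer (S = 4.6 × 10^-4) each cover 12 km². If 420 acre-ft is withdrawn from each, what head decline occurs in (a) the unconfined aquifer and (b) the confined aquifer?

A = 12 km² = 1.2 × 10^7 m²
ΔV = 420 acre-ft = 5.181 × 10^5 m³
Unconfined: Δh_u = ΔV/(Sy·A) = 5.181 × 10^5/(0.15 × 1.2 × 10^7) = 0.2878 m
Confined: Δh_c = ΔV/(S·A) = 5.181 × 10^5/(4.6 × 10^-4 × 1.2 × 10^7) = 93.85 m

Δh_u ≈ 0.288 m; Δh_c ≈ 93.9 m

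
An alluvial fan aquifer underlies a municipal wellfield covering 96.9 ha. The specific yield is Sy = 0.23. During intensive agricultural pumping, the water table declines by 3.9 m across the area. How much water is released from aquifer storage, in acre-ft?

A = 96.9 ha = 9.69 × 10^5 m²
ΔV = Sy × A × Δh = 0.23 × 9.69 × 10^5 m² × 3.9 m = 8.692 × 10^5 m³
ΔV = 8.692 × 10^5 m³ = 704.7 acre-ft

ΔV ≈ 705 acre-ft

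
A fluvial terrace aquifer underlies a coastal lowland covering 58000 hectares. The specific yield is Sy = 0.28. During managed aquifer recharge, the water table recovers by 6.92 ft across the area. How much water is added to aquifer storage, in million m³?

A = 58000 hectares = 5.8 × 10^8 m²
Δh = 6.92 ft = 2.109 m
ΔV = Sy × A × Δh = 0.28 × 5.8 × 10^8 m² × 2.109 m = 3.425 × 10^8 m³
ΔV = 3.425 × 10^8 m³ = 342.5 million m³

ΔV ≈ 343 million m³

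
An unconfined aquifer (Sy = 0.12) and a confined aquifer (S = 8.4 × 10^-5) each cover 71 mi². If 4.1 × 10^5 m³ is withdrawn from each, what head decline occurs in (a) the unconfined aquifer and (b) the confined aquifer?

A = 71 mi² = 1.839 × 10^8 m²
Unconfined: Δh_u = ΔV/(Sy·A) = 4.1 × 10^5/(0.12 × 1.839 × 10^8) = 0.01858 m
Confined: Δh_c = ΔV/(S·A) = 4.1 × 10^5/(8.4 × 10^-5 × 1.839 × 10^8) = 26.54 m

Δh_u ≈ 0.0186 m; Δh_c ≈ 26.5 m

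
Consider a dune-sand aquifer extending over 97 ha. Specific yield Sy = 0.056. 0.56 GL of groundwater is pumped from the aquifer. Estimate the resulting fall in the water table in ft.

A = 97 ha = 9.7 × 10^5 m²
ΔV = 0.56 GL = 5.6 × 10^5 m³
Δh = ΔV / (Sy × A) = 5.6 × 10^5 m³ / (0.056 × 9.7 × 10^5 m²) = 10.31 m
Δh = 10.31 m = 33.82 ft

Δh ≈ 33.8 ft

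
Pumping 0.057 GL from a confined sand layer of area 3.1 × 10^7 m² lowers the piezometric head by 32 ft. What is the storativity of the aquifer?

Δh = 32 ft = 9.754 m
ΔV = 0.057 GL = 57000 m³
S = ΔV / (A × Δh) = 57000 m³ / (3.1 × 10^7 m² × 9.754 m) = 1.885 × 10^-4

S ≈ 1.9 × 10^-4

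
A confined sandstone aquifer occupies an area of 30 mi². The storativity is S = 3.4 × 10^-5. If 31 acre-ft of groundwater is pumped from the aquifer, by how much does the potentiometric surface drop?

Δh ≈ 14.5 m

A = 30 mi² = 7.77 × 10^7 m²
ΔV = 31 acre-ft = 38240 m³
Δh = ΔV / (S × A) = 38240 m³ / (3.4 × 10^-5 × 7.77 × 10^7 m²) = 14.47 m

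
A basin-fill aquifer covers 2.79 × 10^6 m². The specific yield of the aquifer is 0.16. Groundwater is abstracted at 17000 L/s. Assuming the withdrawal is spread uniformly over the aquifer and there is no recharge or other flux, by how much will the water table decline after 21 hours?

Q = 17000 L/s = 1.469 × 10^6 m³/d
t = 21 hours = 0.875 d
ΔV = Q × t = 1.469 × 10^6 m³/d × 0.875 d = 1.285 × 10^6 m³
Δh = ΔV / (Sy × A) = 1.285 × 10^6 / (0.16 × 2.79 × 10^6) = 2.879 m

Δh ≈ 2.88 m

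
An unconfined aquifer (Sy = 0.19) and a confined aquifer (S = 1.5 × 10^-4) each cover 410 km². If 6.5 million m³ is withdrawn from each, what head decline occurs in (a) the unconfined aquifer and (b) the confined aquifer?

A = 410 km² = 4.1 × 10^8 m²
ΔV = 6.5 million m³ = 6.5 × 10^6 m³
Unconfined: Δh_u = ΔV/(Sy·A) = 6.5 × 10^6/(0.19 × 4.1 × 10^8) = 0.08344 m
Confined: Δh_c = ΔV/(S·A) = 6.5 × 10^6/(1.5 × 10^-4 × 4.1 × 10^8) = 105.7 m

Δh_u ≈ 0.0834 m; Δh_c ≈ 106 m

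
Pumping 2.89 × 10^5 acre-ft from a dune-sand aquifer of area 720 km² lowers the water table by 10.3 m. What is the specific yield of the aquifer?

Sy ≈ 0.048

A = 720 km² = 7.2 × 10^8 m²
ΔV = 2.89 × 10^5 acre-ft = 3.565 × 10^8 m³
Sy = ΔV / (A × Δh) = 3.565 × 10^8 m³ / (7.2 × 10^8 m² × 10.3 m) = 0.04807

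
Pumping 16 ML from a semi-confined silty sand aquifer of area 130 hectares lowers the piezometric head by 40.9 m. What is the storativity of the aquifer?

A = 130 hectares = 1.3 × 10^6 m²
ΔV = 16 ML = 16000 m³
S = ΔV / (A × Δh) = 16000 m³ / (1.3 × 10^6 m² × 40.9 m) = 3.009 × 10^-4

S ≈ 3 × 10^-4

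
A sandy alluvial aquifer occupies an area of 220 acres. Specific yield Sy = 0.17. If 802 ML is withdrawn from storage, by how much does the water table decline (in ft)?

A = 220 acres = 8.903 × 10^5 m²
ΔV = 802 ML = 8.02 × 10^5 m³
Δh = ΔV / (Sy × A) = 8.02 × 10^5 m³ / (0.17 × 8.903 × 10^5 m²) = 5.299 m
Δh = 5.299 m = 17.38 ft

Δh ≈ 17.4 ft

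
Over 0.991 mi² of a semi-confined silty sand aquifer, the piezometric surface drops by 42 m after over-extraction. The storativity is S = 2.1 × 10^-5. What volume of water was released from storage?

A = 0.991 mi² = 2.567 × 10^6 m²
ΔV = S × A × Δh = 2.1 × 10^-5 × 2.567 × 10^6 m² × 42 m = 2264 m³

ΔV ≈ 2260 m³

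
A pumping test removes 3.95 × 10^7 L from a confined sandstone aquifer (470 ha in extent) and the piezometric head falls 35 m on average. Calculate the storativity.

S ≈ 2.4 × 10^-4

A = 470 ha = 4.7 × 10^6 m²
ΔV = 3.95 × 10^7 L = 39500 m³
S = ΔV / (A × Δh) = 39500 m³ / (4.7 × 10^6 m² × 35 m) = 2.401 × 10^-4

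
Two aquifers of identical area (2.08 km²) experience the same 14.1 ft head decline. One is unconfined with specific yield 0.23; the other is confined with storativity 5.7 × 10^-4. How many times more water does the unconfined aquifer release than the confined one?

A = 2.08 km² = 2.08 × 10^6 m²
Δh = 14.1 ft = 4.298 m
Unconfined: ΔV_u = Sy × A × Δh = 0.23 × 2.08 × 10^6 × 4.298 = 2.056 × 10^6 m³
Confined: ΔV_c = S × A × Δh = 5.7 × 10^-4 × 2.08 × 10^6 × 4.298 = 5095 m³
Ratio = ΔV_u / ΔV_c = Sy / S = 0.23 / 5.7 × 10^-4 = 403.5

ΔV_u / ΔV_c ≈ 404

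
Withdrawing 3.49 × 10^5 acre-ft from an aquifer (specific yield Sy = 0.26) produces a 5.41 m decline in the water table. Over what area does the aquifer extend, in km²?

ΔV = 3.49 × 10^5 acre-ft = 4.305 × 10^8 m³
A = ΔV / (Sy × Δh) = 4.305 × 10^8 / (0.26 × 5.41) = 3.06 × 10^8 m²
A = 3.06 × 10^8 m² = 306 km²

A ≈ 306 km²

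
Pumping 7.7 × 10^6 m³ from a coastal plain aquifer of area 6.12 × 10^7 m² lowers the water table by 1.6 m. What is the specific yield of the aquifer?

Sy ≈ 0.079

Sy = ΔV / (A × Δh) = 7.7 × 10^6 m³ / (6.12 × 10^7 m² × 1.6 m) = 0.07864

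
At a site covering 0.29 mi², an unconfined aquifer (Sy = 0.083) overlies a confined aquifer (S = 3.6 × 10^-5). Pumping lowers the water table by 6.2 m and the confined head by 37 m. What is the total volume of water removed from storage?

ΔV ≈ 3.88 × 10^5 m³

A = 0.29 mi² = 7.511 × 10^5 m²
Unconfined: ΔV_u = Sy × A × Δh_u = 0.083 × 7.511 × 10^5 × 6.2 = 3.865 × 10^5 m³
Confined: ΔV_c = S × A × Δh_c = 3.6 × 10^-5 × 7.511 × 10^5 × 37 = 1000 m³
Total ΔV = 3.865 × 10^5 + 1000 = 3.875 × 10^5 m³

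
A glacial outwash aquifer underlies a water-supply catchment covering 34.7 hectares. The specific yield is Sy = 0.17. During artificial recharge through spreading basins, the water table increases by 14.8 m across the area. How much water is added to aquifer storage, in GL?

A = 34.7 hectares = 3.47 × 10^5 m²
ΔV = Sy × A × Δh = 0.17 × 3.47 × 10^5 m² × 14.8 m = 8.731 × 10^5 m³
ΔV = 8.731 × 10^5 m³ = 0.8731 GL

ΔV ≈ 0.873 GL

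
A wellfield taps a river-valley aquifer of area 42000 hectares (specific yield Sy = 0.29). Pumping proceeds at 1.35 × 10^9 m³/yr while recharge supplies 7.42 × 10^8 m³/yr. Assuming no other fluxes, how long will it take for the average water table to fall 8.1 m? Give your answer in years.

t ≈ 1.62 years

A = 42000 hectares = 4.2 × 10^8 m²
ΔV = Sy × A × Δh = 0.29 × 4.2 × 10^8 × 8.1 = 9.866 × 10^8 m³
Net withdrawal = 1.35 × 10^9 − 7.42 × 10^8 = 6.08 × 10^8 m³/yr = 1.666 × 10^6 m³/d
t = ΔV / Q = 9.866 × 10^8 m³ / 1.666 × 10^6 m³/d = 592.3 d
t = 592.3 d ≈ 1.623 years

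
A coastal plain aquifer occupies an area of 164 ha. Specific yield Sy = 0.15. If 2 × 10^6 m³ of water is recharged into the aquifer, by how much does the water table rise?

Δh ≈ 8.13 m

A = 164 ha = 1.64 × 10^6 m²
Δh = ΔV / (Sy × A) = 2 × 10^6 m³ / (0.15 × 1.64 × 10^6 m²) = 8.13 m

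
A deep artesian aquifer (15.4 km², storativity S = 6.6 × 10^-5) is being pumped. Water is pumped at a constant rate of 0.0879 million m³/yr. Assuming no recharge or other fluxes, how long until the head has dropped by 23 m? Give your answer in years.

t ≈ 0.266 years

A = 15.4 km² = 1.54 × 10^7 m²
ΔV = S × A × Δh = 6.6 × 10^-5 × 1.54 × 10^7 × 23 = 23380 m³
Q = 0.0879 million m³/yr = 240.8 m³/d
t = ΔV / Q = 23380 m³ / 240.8 m³/d = 97.07 d
t = 97.07 d ≈ 0.266 years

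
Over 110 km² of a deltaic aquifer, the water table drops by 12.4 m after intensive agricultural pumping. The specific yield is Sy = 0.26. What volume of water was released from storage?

ΔV ≈ 3.55 × 10^8 m³

A = 110 km² = 1.1 × 10^8 m²
ΔV = Sy × A × Δh = 0.26 × 1.1 × 10^8 m² × 12.4 m = 3.546 × 10^8 m³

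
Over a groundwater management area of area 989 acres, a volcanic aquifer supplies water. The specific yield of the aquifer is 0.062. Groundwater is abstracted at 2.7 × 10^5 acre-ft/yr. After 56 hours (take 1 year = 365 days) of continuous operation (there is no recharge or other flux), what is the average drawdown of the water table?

A = 989 acres = 4.002 × 10^6 m²
Q = 2.7 × 10^5 acre-ft/yr = 9.124 × 10^5 m³/d
t = 56 hours = 2.333 d
ΔV = Q × t = 9.124 × 10^5 m³/d × 2.333 d = 2.129 × 10^6 m³
Δh = ΔV / (Sy × A) = 2.129 × 10^6 / (0.062 × 4.002 × 10^6) = 8.58 m

Δh ≈ 8.58 m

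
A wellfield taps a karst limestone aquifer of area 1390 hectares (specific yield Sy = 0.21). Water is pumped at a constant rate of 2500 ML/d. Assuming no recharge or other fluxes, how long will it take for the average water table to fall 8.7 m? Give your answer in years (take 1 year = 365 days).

t ≈ 0.0278 years

A = 1390 hectares = 1.39 × 10^7 m²
ΔV = Sy × A × Δh = 0.21 × 1.39 × 10^7 × 8.7 = 2.54 × 10^7 m³
Q = 2500 ML/d = 2.5 × 10^6 m³/d
t = ΔV / Q = 2.54 × 10^7 m³ / 2.5 × 10^6 m³/d = 10.16 d
t = 10.16 d ≈ 0.02783 years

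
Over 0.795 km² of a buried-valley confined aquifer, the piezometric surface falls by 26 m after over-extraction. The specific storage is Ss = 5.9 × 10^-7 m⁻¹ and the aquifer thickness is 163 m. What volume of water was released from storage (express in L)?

S = Ss × b = 5.9 × 10^-7 m⁻¹ × 163 m = 9.617 × 10^-5
A = 0.795 km² = 7.95 × 10^5 m²
ΔV = S × A × Δh = 9.617 × 10^-5 × 7.95 × 10^5 m² × 26 m = 1988 m³
ΔV = 1988 m³ = 1.988 × 10^6 L

ΔV ≈ 1.99 × 10^6 L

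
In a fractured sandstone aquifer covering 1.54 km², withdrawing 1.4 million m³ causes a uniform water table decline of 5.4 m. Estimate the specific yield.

Sy ≈ 0.17

A = 1.54 km² = 1.54 × 10^6 m²
ΔV = 1.4 million m³ = 1.4 × 10^6 m³
Sy = ΔV / (A × Δh) = 1.4 × 10^6 m³ / (1.54 × 10^6 m² × 5.4 m) = 0.1684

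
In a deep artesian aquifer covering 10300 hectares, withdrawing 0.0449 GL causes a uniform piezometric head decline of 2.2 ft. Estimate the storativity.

A = 10300 hectares = 1.03 × 10^8 m²
Δh = 2.2 ft = 0.6706 m
ΔV = 0.0449 GL = 44900 m³
S = ΔV / (A × Δh) = 44900 m³ / (1.03 × 10^8 m² × 0.6706 m) = 6.501 × 10^-4

S ≈ 6.5 × 10^-4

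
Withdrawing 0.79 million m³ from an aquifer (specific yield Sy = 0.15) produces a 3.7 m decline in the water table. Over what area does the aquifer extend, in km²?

A ≈ 1.42 km²

ΔV = 0.79 million m³ = 7.9 × 10^5 m³
A = ΔV / (Sy × Δh) = 7.9 × 10^5 / (0.15 × 3.7) = 1.423 × 10^6 m²
A = 1.423 × 10^6 m² = 1.423 km²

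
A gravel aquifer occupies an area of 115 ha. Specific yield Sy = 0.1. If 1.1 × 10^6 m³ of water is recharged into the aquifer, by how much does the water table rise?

Δh ≈ 9.57 m

A = 115 ha = 1.15 × 10^6 m²
Δh = ΔV / (Sy × A) = 1.1 × 10^6 m³ / (0.1 × 1.15 × 10^6 m²) = 9.565 m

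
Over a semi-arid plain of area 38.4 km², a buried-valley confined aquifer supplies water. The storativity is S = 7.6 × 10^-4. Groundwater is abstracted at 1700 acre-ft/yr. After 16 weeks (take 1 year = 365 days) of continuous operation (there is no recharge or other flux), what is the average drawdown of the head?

A = 38.4 km² = 3.84 × 10^7 m²
Q = 1700 acre-ft/yr = 5745 m³/d
t = 16 weeks = 112 d
ΔV = Q × t = 5745 m³/d × 112 d = 6.434 × 10^5 m³
Δh = ΔV / (S × A) = 6.434 × 10^5 / (7.6 × 10^-4 × 3.84 × 10^7) = 22.05 m

Δh ≈ 22 m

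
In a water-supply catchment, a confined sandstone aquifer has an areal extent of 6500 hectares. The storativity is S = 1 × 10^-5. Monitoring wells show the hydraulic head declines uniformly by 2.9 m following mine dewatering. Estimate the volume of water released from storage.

ΔV ≈ 1880 m³

A = 6500 hectares = 6.5 × 10^7 m²
ΔV = S × A × Δh = 1 × 10^-5 × 6.5 × 10^7 m² × 2.9 m = 1885 m³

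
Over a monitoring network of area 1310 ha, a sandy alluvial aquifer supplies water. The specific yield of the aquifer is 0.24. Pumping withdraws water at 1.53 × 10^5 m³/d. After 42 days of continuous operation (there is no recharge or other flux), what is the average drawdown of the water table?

Δh ≈ 2.04 m

A = 1310 ha = 1.31 × 10^7 m²
ΔV = Q × t = 1.53 × 10^5 m³/d × 42 d = 6.426 × 10^6 m³
Δh = ΔV / (Sy × A) = 6.426 × 10^6 / (0.24 × 1.31 × 10^7) = 2.044 m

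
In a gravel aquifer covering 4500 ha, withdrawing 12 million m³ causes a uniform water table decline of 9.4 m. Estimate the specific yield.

Sy ≈ 0.028

A = 4500 ha = 4.5 × 10^7 m²
ΔV = 12 million m³ = 1.2 × 10^7 m³
Sy = ΔV / (A × Δh) = 1.2 × 10^7 m³ / (4.5 × 10^7 m² × 9.4 m) = 0.02837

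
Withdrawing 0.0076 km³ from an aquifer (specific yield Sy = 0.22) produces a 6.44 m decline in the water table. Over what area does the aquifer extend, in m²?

ΔV = 0.0076 km³ = 7.6 × 10^6 m³
A = ΔV / (Sy × Δh) = 7.6 × 10^6 / (0.22 × 6.44) = 5.364 × 10^6 m²

A ≈ 5.36 × 10^6 m²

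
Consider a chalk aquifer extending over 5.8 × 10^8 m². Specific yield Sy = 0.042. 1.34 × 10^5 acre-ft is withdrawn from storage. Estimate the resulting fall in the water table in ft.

Δh ≈ 22.3 ft

ΔV = 1.34 × 10^5 acre-ft = 1.653 × 10^8 m³
Δh = ΔV / (Sy × A) = 1.653 × 10^8 m³ / (0.042 × 5.8 × 10^8 m²) = 6.785 m
Δh = 6.785 m = 22.26 ft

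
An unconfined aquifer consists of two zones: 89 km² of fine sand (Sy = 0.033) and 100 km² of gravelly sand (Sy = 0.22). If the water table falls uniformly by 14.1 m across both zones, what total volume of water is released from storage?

ΔV ≈ 3.52 × 10^8 m³

A₁ = 89 km² = 8.9 × 10^7 m²; A₂ = 100 km² = 1 × 10^8 m²
ΔV₁ = 0.033 × 8.9 × 10^7 × 14.1 = 4.141 × 10^7 m³
ΔV₂ = 0.22 × 1 × 10^8 × 14.1 = 3.102 × 10^8 m³
ΔV = ΔV₁ + ΔV₂ = 3.516 × 10^8 m³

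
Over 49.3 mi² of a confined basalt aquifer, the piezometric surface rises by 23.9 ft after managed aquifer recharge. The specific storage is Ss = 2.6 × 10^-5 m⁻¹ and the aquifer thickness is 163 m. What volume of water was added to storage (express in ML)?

S = Ss × b = 2.6 × 10^-5 m⁻¹ × 163 m = 4.238 × 10^-3
A = 49.3 mi² = 1.277 × 10^8 m²
Δh = 23.9 ft = 7.285 m
ΔV = S × A × Δh = 0.004238 × 1.277 × 10^8 m² × 7.285 m = 3.942 × 10^6 m³
ΔV = 3.942 × 10^6 m³ = 3942 ML

ΔV ≈ 3940 ML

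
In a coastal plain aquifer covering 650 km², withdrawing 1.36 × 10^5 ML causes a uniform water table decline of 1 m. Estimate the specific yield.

A = 650 km² = 6.5 × 10^8 m²
ΔV = 1.36 × 10^5 ML = 1.36 × 10^8 m³
Sy = ΔV / (A × Δh) = 1.36 × 10^8 m³ / (6.5 × 10^8 m² × 1 m) = 0.2092

Sy ≈ 0.21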